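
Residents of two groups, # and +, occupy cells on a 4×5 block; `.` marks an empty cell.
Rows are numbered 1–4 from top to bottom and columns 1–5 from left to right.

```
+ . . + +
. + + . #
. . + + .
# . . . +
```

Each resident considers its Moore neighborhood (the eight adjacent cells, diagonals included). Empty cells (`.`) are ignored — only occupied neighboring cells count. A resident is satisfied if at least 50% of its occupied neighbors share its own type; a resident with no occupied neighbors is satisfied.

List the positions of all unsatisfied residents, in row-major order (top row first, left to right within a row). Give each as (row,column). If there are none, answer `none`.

(2,5)

Row 1: (1,1)+ 1/1 satisfied · (1,4)+ 2/3 satisfied · (1,5)+ 1/2 satisfied
Row 2: (2,2)+ 3/3 satisfied · (2,3)+ 4/4 satisfied · (2,5)# 0/3 not
Row 3: (3,3)+ 3/3 satisfied · (3,4)+ 3/4 satisfied
Row 4: (4,1)# 0/0 satisfied · (4,5)+ 1/1 satisfied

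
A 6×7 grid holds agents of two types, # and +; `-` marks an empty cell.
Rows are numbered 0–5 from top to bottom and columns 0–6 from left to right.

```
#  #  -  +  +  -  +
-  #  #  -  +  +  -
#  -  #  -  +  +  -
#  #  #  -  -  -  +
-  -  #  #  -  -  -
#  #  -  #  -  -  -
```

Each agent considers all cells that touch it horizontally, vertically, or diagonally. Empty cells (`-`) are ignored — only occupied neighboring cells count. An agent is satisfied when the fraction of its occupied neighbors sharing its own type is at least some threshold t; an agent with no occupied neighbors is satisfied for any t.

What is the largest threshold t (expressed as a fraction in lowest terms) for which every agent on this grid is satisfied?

2/3

Row 0: (0,0)# 2/2 · (0,1)# 3/3 · (0,3)+ 2/3 · (0,4)+ 3/3 · (0,6)+ 1/1
Row 1: (1,1)# 5/5 · (1,2)# 3/4 · (1,4)+ 5/5 · (1,5)+ 5/5
Row 2: (2,0)# 3/3 · (2,2)# 4/4 · (2,4)+ 3/3 · (2,5)+ 4/4
Row 3: (3,0)# 2/2 · (3,1)# 5/5 · (3,2)# 4/4 · (3,6)+ 1/1
Row 4: (4,2)# 5/5 · (4,3)# 3/3
Row 5: (5,0)# 1/1 · (5,1)# 2/2 · (5,3)# 2/2
The smallest same-type fraction is 2/3 at (0,3), which reduces to 2/3. Any threshold above that leaves this agent unsatisfied.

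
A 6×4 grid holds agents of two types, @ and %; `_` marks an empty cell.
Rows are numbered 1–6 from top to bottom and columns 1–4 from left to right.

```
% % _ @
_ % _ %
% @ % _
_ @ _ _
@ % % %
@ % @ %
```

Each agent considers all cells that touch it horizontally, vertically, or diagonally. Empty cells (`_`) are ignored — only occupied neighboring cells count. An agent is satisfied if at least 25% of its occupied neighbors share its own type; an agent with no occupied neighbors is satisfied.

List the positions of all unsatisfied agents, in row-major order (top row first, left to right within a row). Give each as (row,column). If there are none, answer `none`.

(1,4), (6,3)

Row 1: (1,1)% 2/2 satisfied · (1,2)% 2/2 satisfied · (1,4)@ 0/1 not
Row 2: (2,2)% 4/5 satisfied · (2,4)% 1/2 satisfied
Row 3: (3,1)% 1/3 satisfied · (3,2)@ 1/4 satisfied · (3,3)% 2/4 satisfied
Row 4: (4,2)@ 2/6 satisfied
Row 5: (5,1)@ 2/4 satisfied · (5,2)% 2/6 satisfied · (5,3)% 4/6 satisfied · (5,4)% 2/3 satisfied
Row 6: (6,1)@ 1/3 satisfied · (6,2)% 2/5 satisfied · (6,3)@ 0/5 not · (6,4)% 2/3 satisfied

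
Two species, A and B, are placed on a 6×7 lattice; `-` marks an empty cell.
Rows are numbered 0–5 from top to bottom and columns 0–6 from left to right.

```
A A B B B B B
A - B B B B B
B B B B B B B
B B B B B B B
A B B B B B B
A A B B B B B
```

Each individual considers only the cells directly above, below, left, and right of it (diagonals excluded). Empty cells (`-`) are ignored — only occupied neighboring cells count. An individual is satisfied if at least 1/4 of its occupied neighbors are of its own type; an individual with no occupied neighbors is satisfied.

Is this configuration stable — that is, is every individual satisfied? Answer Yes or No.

Yes

(0,0)A 2/2 ✓
(0,1)A 1/2 ✓
(0,2)B 2/3 ✓
(0,3)B 3/3 ✓
(0,4)B 3/3 ✓
(0,5)B 3/3 ✓
(0,6)B 2/2 ✓
(1,0)A 1/2 ✓
(1,2)B 3/3 ✓
(1,3)B 4/4 ✓
(1,4)B 4/4 ✓
(1,5)B 4/4 ✓
(1,6)B 3/3 ✓
(2,0)B 2/3 ✓
(2,1)B 3/3 ✓
(2,2)B 4/4 ✓
(2,3)B 4/4 ✓
(2,4)B 4/4 ✓
(2,5)B 4/4 ✓
(2,6)B 3/3 ✓
(3,0)B 2/3 ✓
(3,1)B 4/4 ✓
(3,2)B 4/4 ✓
(3,3)B 4/4 ✓
(3,4)B 4/4 ✓
(3,5)B 4/4 ✓
(3,6)B 3/3 ✓
(4,0)A 1/3 ✓
(4,1)B 2/4 ✓
(4,2)B 4/4 ✓
(4,3)B 4/4 ✓
(4,4)B 4/4 ✓
(4,5)B 4/4 ✓
(4,6)B 3/3 ✓
(5,0)A 2/2 ✓
(5,1)A 1/3 ✓
(5,2)B 2/3 ✓
(5,3)B 3/3 ✓
(5,4)B 3/3 ✓
(5,5)B 3/3 ✓
(5,6)B 2/2 ✓
All meet the threshold, so the configuration is stable.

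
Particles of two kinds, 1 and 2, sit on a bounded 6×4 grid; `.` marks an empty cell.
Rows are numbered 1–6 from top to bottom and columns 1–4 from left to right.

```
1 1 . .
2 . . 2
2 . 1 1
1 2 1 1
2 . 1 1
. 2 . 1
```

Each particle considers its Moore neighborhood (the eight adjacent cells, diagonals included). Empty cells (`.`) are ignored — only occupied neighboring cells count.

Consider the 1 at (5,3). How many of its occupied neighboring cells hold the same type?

Occupied neighbors of (5,3): (4,2)=2, (4,3)=1, (4,4)=1, (5,4)=1, (6,2)=2, (6,4)=1.
Same type (1): 4 of 6.

4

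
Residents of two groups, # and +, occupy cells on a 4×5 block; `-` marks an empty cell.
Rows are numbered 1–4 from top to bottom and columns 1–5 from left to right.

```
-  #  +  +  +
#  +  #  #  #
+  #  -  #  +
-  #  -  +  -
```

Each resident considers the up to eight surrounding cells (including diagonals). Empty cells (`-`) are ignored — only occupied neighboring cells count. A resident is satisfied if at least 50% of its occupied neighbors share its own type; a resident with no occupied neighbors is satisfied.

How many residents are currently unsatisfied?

8

(1,2)# 2/4 ✓
(1,3)+ 2/5 ✗
(1,4)+ 2/5 ✗
(1,5)+ 1/3 ✗
(2,1)# 2/4 ✓
(2,2)+ 2/6 ✗
(2,3)# 4/7 ✓
(2,4)# 3/7 ✗
(2,5)# 2/5 ✗
(3,1)+ 1/4 ✗
(3,2)# 3/5 ✓
(3,4)# 3/5 ✓
(3,5)+ 1/4 ✗
(4,2)# 1/2 ✓
(4,4)+ 1/2 ✓
Unsatisfied: (1,3), (1,4), (1,5), (2,2), (2,4), (2,5), (3,1), (3,5) — 8 in total.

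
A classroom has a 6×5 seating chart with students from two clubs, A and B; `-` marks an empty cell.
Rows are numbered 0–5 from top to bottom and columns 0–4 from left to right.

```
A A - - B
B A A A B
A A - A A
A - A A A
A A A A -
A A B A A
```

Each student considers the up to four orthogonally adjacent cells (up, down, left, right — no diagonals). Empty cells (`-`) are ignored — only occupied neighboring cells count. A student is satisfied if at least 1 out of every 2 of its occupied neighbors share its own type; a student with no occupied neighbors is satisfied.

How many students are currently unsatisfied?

3

(0,0)A 1/2 ✓
(0,1)A 2/2 ✓
(0,4)B 1/1 ✓
(1,0)B 0/3 ✗
(1,1)A 3/4 ✓
(1,2)A 2/2 ✓
(1,3)A 2/3 ✓
(1,4)B 1/3 ✗
(2,0)A 2/3 ✓
(2,1)A 2/2 ✓
(2,3)A 3/3 ✓
(2,4)A 2/3 ✓
(3,0)A 2/2 ✓
(3,2)A 2/2 ✓
(3,3)A 4/4 ✓
(3,4)A 2/2 ✓
(4,0)A 3/3 ✓
(4,1)A 3/3 ✓
(4,2)A 3/4 ✓
(4,3)A 3/3 ✓
(5,0)A 2/2 ✓
(5,1)A 2/3 ✓
(5,2)B 0/3 ✗
(5,3)A 2/3 ✓
(5,4)A 1/1 ✓
Unsatisfied: (1,0), (1,4), (5,2) — 3 in total.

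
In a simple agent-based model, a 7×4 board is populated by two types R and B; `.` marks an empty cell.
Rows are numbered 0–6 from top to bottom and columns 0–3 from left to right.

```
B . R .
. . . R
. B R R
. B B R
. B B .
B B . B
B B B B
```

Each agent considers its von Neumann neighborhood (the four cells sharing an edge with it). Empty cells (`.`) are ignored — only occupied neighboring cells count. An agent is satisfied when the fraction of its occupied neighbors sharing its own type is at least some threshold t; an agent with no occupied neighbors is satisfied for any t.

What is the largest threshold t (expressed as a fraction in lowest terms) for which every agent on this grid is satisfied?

Row 0: (0,0)B — no occupied neighbors · (0,2)R — no occupied neighbors
Row 1: (1,3)R 1/1
Row 2: (2,1)B 1/2 · (2,2)R 1/3 · (2,3)R 3/3
Row 3: (3,1)B 3/3 · (3,2)B 2/4 · (3,3)R 1/2
Row 4: (4,1)B 3/3 · (4,2)B 2/2
Row 5: (5,0)B 2/2 · (5,1)B 3/3 · (5,3)B 1/1
Row 6: (6,0)B 2/2 · (6,1)B 3/3 · (6,2)B 2/2 · (6,3)B 2/2
The smallest same-type fraction is 1/3 at (2,2), which reduces to 1/3. Any threshold above that leaves this agent unsatisfied.

1/3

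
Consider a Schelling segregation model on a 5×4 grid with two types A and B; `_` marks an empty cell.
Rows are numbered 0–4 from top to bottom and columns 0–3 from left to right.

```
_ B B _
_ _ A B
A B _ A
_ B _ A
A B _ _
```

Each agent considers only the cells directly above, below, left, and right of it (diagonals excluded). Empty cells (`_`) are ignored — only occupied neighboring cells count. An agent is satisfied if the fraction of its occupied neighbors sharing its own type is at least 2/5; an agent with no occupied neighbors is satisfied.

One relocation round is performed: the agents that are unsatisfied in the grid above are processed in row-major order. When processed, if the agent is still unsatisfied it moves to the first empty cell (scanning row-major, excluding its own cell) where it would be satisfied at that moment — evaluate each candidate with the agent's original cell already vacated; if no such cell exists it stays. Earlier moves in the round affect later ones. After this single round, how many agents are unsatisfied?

Initially unsatisfied (in order): (1,2), (1,3), (2,0), (4,0).
  (1,2) → (1,0).
  (1,3) → (0,0).
  (2,0): now satisfied by earlier moves; stays.
  (4,0) → (1,3).
Resulting grid:
B B B _
A _ _ A
A B _ A
_ B _ A
_ B _ _
All satisfied now.

0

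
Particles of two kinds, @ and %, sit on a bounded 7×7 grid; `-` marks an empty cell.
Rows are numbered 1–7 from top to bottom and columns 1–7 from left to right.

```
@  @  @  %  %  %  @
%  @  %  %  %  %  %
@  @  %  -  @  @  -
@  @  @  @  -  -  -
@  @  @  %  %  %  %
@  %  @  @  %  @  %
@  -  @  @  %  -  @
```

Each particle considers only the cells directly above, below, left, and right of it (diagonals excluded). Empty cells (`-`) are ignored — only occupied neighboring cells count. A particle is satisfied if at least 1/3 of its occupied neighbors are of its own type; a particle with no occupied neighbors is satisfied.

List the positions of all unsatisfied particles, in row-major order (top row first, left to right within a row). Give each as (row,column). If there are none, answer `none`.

(1,7), (2,1), (5,4), (6,2), (6,6), (7,7)

Row 1: (1,1)@ 1/2 satisfied · (1,2)@ 3/3 satisfied · (1,3)@ 1/3 satisfied · (1,4)% 2/3 satisfied · (1,5)% 3/3 satisfied · (1,6)% 2/3 satisfied · (1,7)@ 0/2 not
Row 2: (2,1)% 0/3 not · (2,2)@ 2/4 satisfied · (2,3)% 2/4 satisfied · (2,4)% 3/3 satisfied · (2,5)% 3/4 satisfied · (2,6)% 3/4 satisfied · (2,7)% 1/2 satisfied
Row 3: (3,1)@ 2/3 satisfied · (3,2)@ 3/4 satisfied · (3,3)% 1/3 satisfied · (3,5)@ 1/2 satisfied · (3,6)@ 1/2 satisfied
Row 4: (4,1)@ 3/3 satisfied · (4,2)@ 4/4 satisfied · (4,3)@ 3/4 satisfied · (4,4)@ 1/2 satisfied
Row 5: (5,1)@ 3/3 satisfied · (5,2)@ 3/4 satisfied · (5,3)@ 3/4 satisfied · (5,4)% 1/4 not · (5,5)% 3/3 satisfied · (5,6)% 2/3 satisfied · (5,7)% 2/2 satisfied
Row 6: (6,1)@ 2/3 satisfied · (6,2)% 0/3 not · (6,3)@ 3/4 satisfied · (6,4)@ 2/4 satisfied · (6,5)% 2/4 satisfied · (6,6)@ 0/3 not · (6,7)% 1/3 satisfied
Row 7: (7,1)@ 1/1 satisfied · (7,3)@ 2/2 satisfied · (7,4)@ 2/3 satisfied · (7,5)% 1/2 satisfied · (7,7)@ 0/1 not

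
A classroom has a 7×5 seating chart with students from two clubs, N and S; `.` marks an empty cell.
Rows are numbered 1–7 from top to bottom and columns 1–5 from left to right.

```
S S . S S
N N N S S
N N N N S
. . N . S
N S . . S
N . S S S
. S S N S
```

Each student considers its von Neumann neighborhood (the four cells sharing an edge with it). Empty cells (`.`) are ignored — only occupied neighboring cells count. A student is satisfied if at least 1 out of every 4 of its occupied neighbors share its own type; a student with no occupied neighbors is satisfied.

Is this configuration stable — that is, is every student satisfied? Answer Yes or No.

Row 1: (1,1)S 1/2 ✓ · (1,2)S 1/2 ✓ · (1,4)S 2/2 ✓ · (1,5)S 2/2 ✓
Row 2: (2,1)N 2/3 ✓ · (2,2)N 3/4 ✓ · (2,3)N 2/3 ✓ · (2,4)S 2/4 ✓ · (2,5)S 3/3 ✓
Row 3: (3,1)N 2/2 ✓ · (3,2)N 3/3 ✓ · (3,3)N 4/4 ✓ · (3,4)N 1/3 ✓ · (3,5)S 2/3 ✓
Row 4: (4,3)N 1/1 ✓ · (4,5)S 2/2 ✓
Row 5: (5,1)N 1/2 ✓ · (5,2)S 0/1 ✗ · (5,5)S 2/2 ✓
Row 6: (6,1)N 1/1 ✓ · (6,3)S 2/2 ✓ · (6,4)S 2/3 ✓ · (6,5)S 3/3 ✓
Row 7: (7,2)S 1/1 ✓ · (7,3)S 2/3 ✓ · (7,4)N 0/3 ✗ · (7,5)S 1/2 ✓
For instance (5,2) has only 0/1 same-type neighbors, below 1/4.

No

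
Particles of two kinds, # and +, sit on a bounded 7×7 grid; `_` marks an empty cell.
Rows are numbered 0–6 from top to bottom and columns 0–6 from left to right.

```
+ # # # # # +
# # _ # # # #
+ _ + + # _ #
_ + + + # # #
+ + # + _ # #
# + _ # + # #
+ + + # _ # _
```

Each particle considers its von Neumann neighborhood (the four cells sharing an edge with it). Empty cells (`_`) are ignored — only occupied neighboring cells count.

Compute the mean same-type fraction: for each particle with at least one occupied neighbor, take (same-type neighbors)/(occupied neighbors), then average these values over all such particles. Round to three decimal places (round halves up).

0.663

Row 0: (0,0)+ 0/2 · (0,1)# 2/3 · (0,2)# 2/2 · (0,3)# 3/3 · (0,4)# 3/3 · (0,5)# 2/3 · (0,6)+ 0/2
Row 1: (1,0)# 1/3 · (1,1)# 2/2 · (1,3)# 2/3 · (1,4)# 4/4 · (1,5)# 3/3 · (1,6)# 2/3
Row 2: (2,0)+ 0/1 · (2,2)+ 2/2 · (2,3)+ 2/4 · (2,4)# 2/3 · (2,6)# 2/2
Row 3: (3,1)+ 2/2 · (3,2)+ 3/4 · (3,3)+ 3/4 · (3,4)# 2/3 · (3,5)# 3/3 · (3,6)# 3/3
Row 4: (4,0)+ 1/2 · (4,1)+ 3/4 · (4,2)# 0/3 · (4,3)+ 1/3 · (4,5)# 3/3 · (4,6)# 3/3
Row 5: (5,0)# 0/3 · (5,1)+ 2/3 · (5,3)# 1/3 · (5,4)+ 0/2 · (5,5)# 3/4 · (5,6)# 2/2
Row 6: (6,0)+ 1/2 · (6,1)+ 3/3 · (6,2)+ 1/2 · (6,3)# 1/2 · (6,5)# 1/1
Sum over 41 particles: 0/2 + 2/3 + 2/2 + 3/3 + 3/3 + 2/3 + 0/2 + 1/3 + 2/2 + 2/3 + 4/4 + 3/3 + 2/3 + 0/1 + 2/2 + 2/4 + 2/3 + 2/2 + 2/2 + 3/4 + 3/4 + 2/3 + 3/3 + 3/3 + 1/2 + 3/4 + 0/3 + 1/3 + 3/3 + 3/3 + 0/3 + 2/3 + 1/3 + 0/2 + 3/4 + 2/2 + 1/2 + 3/3 + 1/2 + 1/2 + 1/1 = 163/6; mean = 163/6 ÷ 41 = 163/246 = 0.662601… → 0.663.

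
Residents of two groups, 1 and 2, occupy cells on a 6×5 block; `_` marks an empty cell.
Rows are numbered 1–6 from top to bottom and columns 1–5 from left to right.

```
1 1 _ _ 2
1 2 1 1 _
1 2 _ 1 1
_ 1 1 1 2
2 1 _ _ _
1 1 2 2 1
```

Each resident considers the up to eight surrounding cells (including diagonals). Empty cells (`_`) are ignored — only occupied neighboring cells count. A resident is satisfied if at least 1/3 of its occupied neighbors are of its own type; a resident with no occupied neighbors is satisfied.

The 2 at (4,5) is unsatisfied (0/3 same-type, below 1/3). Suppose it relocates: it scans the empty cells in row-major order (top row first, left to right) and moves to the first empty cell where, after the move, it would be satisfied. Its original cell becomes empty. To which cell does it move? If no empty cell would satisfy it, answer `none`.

(1,4)

Vacating (4,5). Empty cells in order:
  (1,3): 1/4 same-type → still unsatisfied.
  (1,4): 1/3 same-type → satisfied — stop here.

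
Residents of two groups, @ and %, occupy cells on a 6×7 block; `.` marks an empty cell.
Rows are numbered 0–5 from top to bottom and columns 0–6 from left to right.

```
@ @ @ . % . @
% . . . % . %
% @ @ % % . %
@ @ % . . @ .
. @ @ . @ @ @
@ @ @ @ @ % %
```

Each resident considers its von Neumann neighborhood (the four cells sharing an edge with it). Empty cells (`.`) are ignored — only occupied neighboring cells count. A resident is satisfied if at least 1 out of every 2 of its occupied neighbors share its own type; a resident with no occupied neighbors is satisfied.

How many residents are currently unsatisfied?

Row 0: (0,0)@ 1/2 ✓ · (0,1)@ 2/2 ✓ · (0,2)@ 1/1 ✓ · (0,4)% 1/1 ✓ · (0,6)@ 0/1 ✗
Row 1: (1,0)% 1/2 ✓ · (1,4)% 2/2 ✓ · (1,6)% 1/2 ✓
Row 2: (2,0)% 1/3 ✗ · (2,1)@ 2/3 ✓ · (2,2)@ 1/3 ✗ · (2,3)% 1/2 ✓ · (2,4)% 2/2 ✓ · (2,6)% 1/1 ✓
Row 3: (3,0)@ 1/2 ✓ · (3,1)@ 3/4 ✓ · (3,2)% 0/3 ✗ · (3,5)@ 1/1 ✓
Row 4: (4,1)@ 3/3 ✓ · (4,2)@ 2/3 ✓ · (4,4)@ 2/2 ✓ · (4,5)@ 3/4 ✓ · (4,6)@ 1/2 ✓
Row 5: (5,0)@ 1/1 ✓ · (5,1)@ 3/3 ✓ · (5,2)@ 3/3 ✓ · (5,3)@ 2/2 ✓ · (5,4)@ 2/3 ✓ · (5,5)% 1/3 ✗ · (5,6)% 1/2 ✓
Unsatisfied: (0,6), (2,0), (2,2), (3,2), (5,5) — 5 in total.

5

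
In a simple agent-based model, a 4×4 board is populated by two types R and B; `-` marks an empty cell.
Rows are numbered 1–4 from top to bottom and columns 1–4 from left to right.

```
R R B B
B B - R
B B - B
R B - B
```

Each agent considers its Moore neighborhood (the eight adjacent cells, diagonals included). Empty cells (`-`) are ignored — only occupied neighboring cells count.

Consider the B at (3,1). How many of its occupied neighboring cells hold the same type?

Occupied neighbors of (3,1): (2,1)=B, (2,2)=B, (3,2)=B, (4,1)=R, (4,2)=B.
Same type (B): 4 of 5.

4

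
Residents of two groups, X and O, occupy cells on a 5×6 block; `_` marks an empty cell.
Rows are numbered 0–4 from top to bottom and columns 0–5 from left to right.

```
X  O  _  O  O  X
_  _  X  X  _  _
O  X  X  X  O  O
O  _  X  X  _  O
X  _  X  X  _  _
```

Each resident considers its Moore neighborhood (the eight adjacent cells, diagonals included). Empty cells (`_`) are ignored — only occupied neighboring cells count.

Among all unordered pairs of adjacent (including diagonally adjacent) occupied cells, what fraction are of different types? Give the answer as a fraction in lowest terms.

1/3

Scan each occupied cell's neighbors to the right and below (and the two forward diagonals) so each pair is counted once.
From row 0: 6 unlike of 7 pairs (running 6/7).
From row 1: 1 unlike of 7 pairs (running 7/14).
From row 2: 4 unlike of 15 pairs (running 11/29).
From row 3: 1 unlike of 6 pairs (running 12/35).
From row 4: 0 unlike of 1 pairs (running 12/36).
Total adjacent occupied pairs: 36; unlike-type pairs: 12.
12/36 reduces to 1/3.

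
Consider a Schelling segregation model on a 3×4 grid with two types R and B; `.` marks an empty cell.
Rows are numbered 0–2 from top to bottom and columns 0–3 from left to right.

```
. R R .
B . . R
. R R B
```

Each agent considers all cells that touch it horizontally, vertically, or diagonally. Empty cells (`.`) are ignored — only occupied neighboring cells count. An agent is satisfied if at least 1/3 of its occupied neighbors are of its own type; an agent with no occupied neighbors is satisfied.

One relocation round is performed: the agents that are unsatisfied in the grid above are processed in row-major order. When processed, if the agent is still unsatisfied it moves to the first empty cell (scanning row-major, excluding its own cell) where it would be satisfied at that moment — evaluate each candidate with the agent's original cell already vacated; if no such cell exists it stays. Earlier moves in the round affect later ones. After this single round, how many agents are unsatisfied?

Initially unsatisfied (in order): (1,0), (2,3).
  (1,0): no empty cell satisfies it; stays.
  (2,3) → (0,0).
Resulting grid:
B R R .
B . . R
. R R .
All satisfied now.

0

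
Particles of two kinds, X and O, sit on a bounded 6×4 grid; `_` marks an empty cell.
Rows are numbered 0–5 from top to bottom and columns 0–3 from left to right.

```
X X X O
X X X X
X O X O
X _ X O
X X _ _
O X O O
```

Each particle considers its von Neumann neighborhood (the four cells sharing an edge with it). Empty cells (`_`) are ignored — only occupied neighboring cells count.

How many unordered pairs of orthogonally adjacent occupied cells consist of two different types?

11

Scan each occupied cell's neighbors to the right and below so each pair is counted once.
From row 0: 2 unlike of 7 pairs (running 2/7).
From row 1: 2 unlike of 7 pairs (running 4/14).
From row 2: 3 unlike of 6 pairs (running 7/20).
From row 3: 1 unlike of 2 pairs (running 8/22).
From row 4: 1 unlike of 3 pairs (running 9/25).
From row 5: 2 unlike of 3 pairs (running 11/28).
Total adjacent occupied pairs: 28; unlike-type pairs: 11.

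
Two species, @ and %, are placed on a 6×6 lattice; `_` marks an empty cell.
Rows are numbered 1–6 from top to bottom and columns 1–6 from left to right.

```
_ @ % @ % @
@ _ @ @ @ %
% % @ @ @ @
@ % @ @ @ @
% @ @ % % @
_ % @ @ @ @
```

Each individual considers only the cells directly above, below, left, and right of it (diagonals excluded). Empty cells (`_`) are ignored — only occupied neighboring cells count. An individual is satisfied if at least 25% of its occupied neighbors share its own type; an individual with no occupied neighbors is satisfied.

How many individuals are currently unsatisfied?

Row 1: (1,2)@ 0/1 ✗ · (1,3)% 0/3 ✗ · (1,4)@ 1/3 ✓ · (1,5)% 0/3 ✗ · (1,6)@ 0/2 ✗
Row 2: (2,1)@ 0/1 ✗ · (2,3)@ 2/3 ✓ · (2,4)@ 4/4 ✓ · (2,5)@ 2/4 ✓ · (2,6)% 0/3 ✗
Row 3: (3,1)% 1/3 ✓ · (3,2)% 2/3 ✓ · (3,3)@ 3/4 ✓ · (3,4)@ 4/4 ✓ · (3,5)@ 4/4 ✓ · (3,6)@ 2/3 ✓
Row 4: (4,1)@ 0/3 ✗ · (4,2)% 1/4 ✓ · (4,3)@ 3/4 ✓ · (4,4)@ 3/4 ✓ · (4,5)@ 3/4 ✓ · (4,6)@ 3/3 ✓
Row 5: (5,1)% 0/2 ✗ · (5,2)@ 1/4 ✓ · (5,3)@ 3/4 ✓ · (5,4)% 1/4 ✓ · (5,5)% 1/4 ✓ · (5,6)@ 2/3 ✓
Row 6: (6,2)% 0/2 ✗ · (6,3)@ 2/3 ✓ · (6,4)@ 2/3 ✓ · (6,5)@ 2/3 ✓ · (6,6)@ 2/2 ✓
Unsatisfied: (1,2), (1,3), (1,5), (1,6), (2,1), (2,6), (4,1), (5,1), (6,2) — 9 in total.

9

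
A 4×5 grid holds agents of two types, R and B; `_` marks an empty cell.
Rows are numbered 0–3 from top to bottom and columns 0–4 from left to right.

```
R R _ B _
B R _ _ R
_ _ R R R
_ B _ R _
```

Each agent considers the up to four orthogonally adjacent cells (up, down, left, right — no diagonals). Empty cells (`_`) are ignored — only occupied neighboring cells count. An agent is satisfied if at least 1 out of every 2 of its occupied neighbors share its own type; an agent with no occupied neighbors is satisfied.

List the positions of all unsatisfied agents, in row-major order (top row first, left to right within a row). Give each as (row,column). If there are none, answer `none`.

(1,0)

(0,0)R 1/2 satisfied
(0,1)R 2/2 satisfied
(0,3)B 0/0 satisfied
(1,0)B 0/2 not
(1,1)R 1/2 satisfied
(1,4)R 1/1 satisfied
(2,2)R 1/1 satisfied
(2,3)R 3/3 satisfied
(2,4)R 2/2 satisfied
(3,1)B 0/0 satisfied
(3,3)R 1/1 satisfied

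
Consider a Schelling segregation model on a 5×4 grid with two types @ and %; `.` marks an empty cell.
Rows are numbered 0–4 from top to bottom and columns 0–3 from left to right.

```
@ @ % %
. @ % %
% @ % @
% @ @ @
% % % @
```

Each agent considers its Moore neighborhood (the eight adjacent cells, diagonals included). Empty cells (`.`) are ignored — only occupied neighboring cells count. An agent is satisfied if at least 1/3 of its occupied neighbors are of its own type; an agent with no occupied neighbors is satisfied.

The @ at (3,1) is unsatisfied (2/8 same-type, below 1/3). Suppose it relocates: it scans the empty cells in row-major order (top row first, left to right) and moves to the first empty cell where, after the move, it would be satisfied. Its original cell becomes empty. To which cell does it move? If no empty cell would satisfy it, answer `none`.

Vacating (3,1). Empty cells in order:
  (1,0): 4/5 same-type → satisfied — stop here.

(1,0)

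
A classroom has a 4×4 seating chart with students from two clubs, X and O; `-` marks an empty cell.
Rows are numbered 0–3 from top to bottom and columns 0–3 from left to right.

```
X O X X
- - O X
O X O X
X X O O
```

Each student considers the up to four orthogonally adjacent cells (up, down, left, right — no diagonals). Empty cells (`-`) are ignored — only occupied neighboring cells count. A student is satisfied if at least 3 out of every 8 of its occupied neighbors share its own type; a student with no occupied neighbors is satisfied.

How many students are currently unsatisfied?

(0,0)X 0/1 ✗
(0,1)O 0/2 ✗
(0,2)X 1/3 ✗
(0,3)X 2/2 ✓
(1,2)O 1/3 ✗
(1,3)X 2/3 ✓
(2,0)O 0/2 ✗
(2,1)X 1/3 ✗
(2,2)O 2/4 ✓
(2,3)X 1/3 ✗
(3,0)X 1/2 ✓
(3,1)X 2/3 ✓
(3,2)O 2/3 ✓
(3,3)O 1/2 ✓
Unsatisfied: (0,0), (0,1), (0,2), (1,2), (2,0), (2,1), (2,3) — 7 in total.

7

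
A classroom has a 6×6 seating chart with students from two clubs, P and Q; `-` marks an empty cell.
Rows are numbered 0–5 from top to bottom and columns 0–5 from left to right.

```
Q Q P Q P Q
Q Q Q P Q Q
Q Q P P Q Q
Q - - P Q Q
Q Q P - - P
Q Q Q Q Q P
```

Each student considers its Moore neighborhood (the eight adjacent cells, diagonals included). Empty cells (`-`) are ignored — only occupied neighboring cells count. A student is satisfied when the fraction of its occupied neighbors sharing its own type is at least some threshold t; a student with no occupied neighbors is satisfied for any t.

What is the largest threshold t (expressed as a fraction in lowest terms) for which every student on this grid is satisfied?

1/5

(0,0)Q 3/3
(0,1)Q 4/5
(0,2)P 1/5
(0,3)Q 2/5
(0,4)P 1/5
(0,5)Q 2/3
(1,0)Q 5/5
(1,1)Q 6/8
(1,2)Q 4/8
(1,3)P 4/8
(1,4)Q 5/8
(1,5)Q 4/5
(2,0)Q 4/4
(2,1)Q 5/6
(2,2)P 3/6
(2,3)P 3/7
(2,4)Q 5/8
(2,5)Q 5/5
(3,0)Q 4/4
(3,3)P 3/5
(3,4)Q 3/6
(3,5)Q 3/4
(4,0)Q 4/4
(4,1)Q 5/6
(4,2)P 1/5
(4,5)P 1/4
(5,0)Q 3/3
(5,1)Q 4/5
(5,2)Q 3/4
(5,3)Q 2/3
(5,4)Q 1/3
(5,5)P 1/2
The smallest same-type fraction is 1/5 at (0,2), which reduces to 1/5. Any threshold above that leaves this student unsatisfied.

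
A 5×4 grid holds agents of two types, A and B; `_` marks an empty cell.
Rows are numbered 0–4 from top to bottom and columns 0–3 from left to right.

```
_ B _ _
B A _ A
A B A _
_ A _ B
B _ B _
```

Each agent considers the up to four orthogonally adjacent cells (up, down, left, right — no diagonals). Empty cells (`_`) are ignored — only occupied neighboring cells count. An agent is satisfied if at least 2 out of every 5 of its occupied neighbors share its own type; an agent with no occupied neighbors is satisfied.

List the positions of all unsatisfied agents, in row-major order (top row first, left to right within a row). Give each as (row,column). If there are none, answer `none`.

(0,1), (1,0), (1,1), (2,0), (2,1), (2,2), (3,1)

(0,1)B 0/1 unhappy
(1,0)B 0/2 unhappy
(1,1)A 0/3 unhappy
(1,3)A 0/0 ok
(2,0)A 0/2 unhappy
(2,1)B 0/4 unhappy
(2,2)A 0/1 unhappy
(3,1)A 0/1 unhappy
(3,3)B 0/0 ok
(4,0)B 0/0 ok
(4,2)B 0/0 ok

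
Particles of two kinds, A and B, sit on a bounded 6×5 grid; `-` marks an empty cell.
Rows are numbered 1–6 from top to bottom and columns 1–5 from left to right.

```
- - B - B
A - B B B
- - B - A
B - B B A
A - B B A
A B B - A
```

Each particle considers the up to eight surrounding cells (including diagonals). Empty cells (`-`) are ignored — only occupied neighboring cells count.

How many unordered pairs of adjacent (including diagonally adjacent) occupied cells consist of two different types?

Scan each occupied cell's neighbors to the right and below (and the two forward diagonals) so each pair is counted once.
Row 1: B(1,3)–B(2,3)= B(1,3)–B(2,4)= B(1,5)–B(2,5)= B(1,5)–B(2,4)=  → 0/4 unlike.
Row 2: B(2,3)–B(2,4)= B(2,3)–B(3,3)= B(2,4)–B(2,5)= B(2,4)–A(3,5)≠ B(2,4)–B(3,3)= B(2,5)–A(3,5)≠  → 2/6 unlike.
Row 3: B(3,3)–B(4,3)= B(3,3)–B(4,4)= A(3,5)–A(4,5)= A(3,5)–B(4,4)≠  → 1/4 unlike.
Row 4: B(4,1)–A(5,1)≠ B(4,3)–B(4,4)= B(4,3)–B(5,3)= B(4,3)–B(5,4)= B(4,4)–A(4,5)≠ B(4,4)–B(5,4)= B(4,4)–A(5,5)≠ B(4,4)–B(5,3)= A(4,5)–A(5,5)= A(4,5)–B(5,4)≠  → 4/10 unlike.
Row 5: A(5,1)–A(6,1)= A(5,1)–B(6,2)≠ B(5,3)–B(5,4)= B(5,3)–B(6,3)= B(5,3)–B(6,2)= B(5,4)–A(5,5)≠ B(5,4)–A(6,5)≠ B(5,4)–B(6,3)= A(5,5)–A(6,5)=  → 3/9 unlike.
Row 6: A(6,1)–B(6,2)≠ B(6,2)–B(6,3)=  → 1/2 unlike.
Total adjacent occupied pairs: 35; unlike-type pairs: 11.

11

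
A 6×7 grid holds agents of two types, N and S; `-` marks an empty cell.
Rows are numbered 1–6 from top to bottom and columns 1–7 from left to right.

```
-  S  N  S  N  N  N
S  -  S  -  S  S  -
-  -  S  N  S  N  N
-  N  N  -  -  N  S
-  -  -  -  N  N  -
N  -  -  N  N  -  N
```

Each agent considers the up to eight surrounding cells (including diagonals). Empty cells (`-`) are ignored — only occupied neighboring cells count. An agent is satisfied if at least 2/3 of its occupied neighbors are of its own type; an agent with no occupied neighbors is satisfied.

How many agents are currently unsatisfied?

15

Row 1: (1,2)S 2/3 ✓ · (1,3)N 0/3 ✗ · (1,4)S 2/4 ✗ · (1,5)N 1/4 ✗ · (1,6)N 2/4 ✗ · (1,7)N 1/2 ✗
Row 2: (2,1)S 1/1 ✓ · (2,3)S 3/5 ✗ · (2,5)S 3/7 ✗ · (2,6)S 2/7 ✗
Row 3: (3,3)S 1/4 ✗ · (3,4)N 1/5 ✗ · (3,5)S 2/5 ✗ · (3,6)N 2/6 ✗ · (3,7)N 2/4 ✗
Row 4: (4,2)N 1/2 ✗ · (4,3)N 2/3 ✓ · (4,6)N 4/6 ✓ · (4,7)S 0/4 ✗
Row 5: (5,5)N 4/4 ✓ · (5,6)N 4/5 ✓
Row 6: (6,1)N 0/0 ✓ · (6,4)N 2/2 ✓ · (6,5)N 3/3 ✓ · (6,7)N 1/1 ✓
Unsatisfied: (1,3), (1,4), (1,5), (1,6), (1,7), (2,3), (2,5), (2,6), (3,3), (3,4), (3,5), (3,6), (3,7), (4,2), (4,7) — 15 in total.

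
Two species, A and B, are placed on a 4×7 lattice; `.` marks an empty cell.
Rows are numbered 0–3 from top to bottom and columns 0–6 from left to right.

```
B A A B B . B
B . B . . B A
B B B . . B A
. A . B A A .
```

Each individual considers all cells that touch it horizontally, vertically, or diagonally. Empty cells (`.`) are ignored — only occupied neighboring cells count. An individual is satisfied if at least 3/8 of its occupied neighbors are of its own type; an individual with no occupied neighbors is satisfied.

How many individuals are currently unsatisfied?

6

(0,0)B 1/2 satisfied
(0,1)A 1/4 not
(0,2)A 1/3 not
(0,3)B 2/3 satisfied
(0,4)B 2/2 satisfied
(0,6)B 1/2 satisfied
(1,0)B 3/4 satisfied
(1,2)B 3/5 satisfied
(1,5)B 3/5 satisfied
(1,6)A 1/4 not
(2,0)B 2/3 satisfied
(2,1)B 4/5 satisfied
(2,2)B 3/4 satisfied
(2,5)B 1/5 not
(2,6)A 2/4 satisfied
(3,1)A 0/3 not
(3,3)B 1/2 satisfied
(3,4)A 1/3 not
(3,5)A 2/3 satisfied
Unsatisfied: (0,1), (0,2), (1,6), (2,5), (3,1), (3,4) — 6 in total.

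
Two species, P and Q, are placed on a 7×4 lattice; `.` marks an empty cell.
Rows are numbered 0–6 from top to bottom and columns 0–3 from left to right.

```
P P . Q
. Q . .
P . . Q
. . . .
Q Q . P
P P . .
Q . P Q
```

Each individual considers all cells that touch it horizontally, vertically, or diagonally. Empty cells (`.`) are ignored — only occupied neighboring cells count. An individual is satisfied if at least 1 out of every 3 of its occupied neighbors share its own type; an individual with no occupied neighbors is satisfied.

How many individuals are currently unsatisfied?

5

(0,0)P 1/2 satisfied
(0,1)P 1/2 satisfied
(0,3)Q 0/0 satisfied
(1,1)Q 0/3 not
(2,0)P 0/1 not
(2,3)Q 0/0 satisfied
(4,0)Q 1/3 satisfied
(4,1)Q 1/3 satisfied
(4,3)P 0/0 satisfied
(5,0)P 1/4 not
(5,1)P 2/5 satisfied
(6,0)Q 0/2 not
(6,2)P 1/2 satisfied
(6,3)Q 0/1 not
Unsatisfied: (1,1), (2,0), (5,0), (6,0), (6,3) — 5 in total.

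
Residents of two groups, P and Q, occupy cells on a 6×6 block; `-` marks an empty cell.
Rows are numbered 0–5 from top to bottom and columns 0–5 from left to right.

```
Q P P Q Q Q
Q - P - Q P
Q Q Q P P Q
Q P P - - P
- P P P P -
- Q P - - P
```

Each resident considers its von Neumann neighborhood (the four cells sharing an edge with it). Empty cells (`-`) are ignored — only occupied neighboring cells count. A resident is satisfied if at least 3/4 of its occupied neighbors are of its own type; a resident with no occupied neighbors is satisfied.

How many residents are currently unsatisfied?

Row 0: (0,0)Q 1/2 not · (0,1)P 1/2 not · (0,2)P 2/3 not · (0,3)Q 1/2 not · (0,4)Q 3/3 satisfied · (0,5)Q 1/2 not
Row 1: (1,0)Q 2/2 satisfied · (1,2)P 1/2 not · (1,4)Q 1/3 not · (1,5)P 0/3 not
Row 2: (2,0)Q 3/3 satisfied · (2,1)Q 2/3 not · (2,2)Q 1/4 not · (2,3)P 1/2 not · (2,4)P 1/3 not · (2,5)Q 0/3 not
Row 3: (3,0)Q 1/2 not · (3,1)P 2/4 not · (3,2)P 2/3 not · (3,5)P 0/1 not
Row 4: (4,1)P 2/3 not · (4,2)P 4/4 satisfied · (4,3)P 2/2 satisfied · (4,4)P 1/1 satisfied
Row 5: (5,1)Q 0/2 not · (5,2)P 1/2 not · (5,5)P 0/0 satisfied
Unsatisfied: (0,0), (0,1), (0,2), (0,3), (0,5), (1,2), (1,4), (1,5), (2,1), (2,2), (2,3), (2,4), (2,5), (3,0), (3,1), (3,2), (3,5), (4,1), (5,1), (5,2) — 20 in total.

20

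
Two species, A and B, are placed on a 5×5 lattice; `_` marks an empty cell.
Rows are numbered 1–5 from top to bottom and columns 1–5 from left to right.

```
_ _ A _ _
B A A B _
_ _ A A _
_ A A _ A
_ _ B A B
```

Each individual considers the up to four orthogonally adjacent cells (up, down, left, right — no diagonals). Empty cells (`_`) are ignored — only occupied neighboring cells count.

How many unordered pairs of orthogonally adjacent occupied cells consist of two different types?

Scan each occupied cell's neighbors to the right and below so each pair is counted once.
Row 1: A(1,3)–A(2,3)=  → 0/1 unlike.
Row 2: B(2,1)–A(2,2)≠ A(2,2)–A(2,3)= A(2,3)–B(2,4)≠ A(2,3)–A(3,3)= B(2,4)–A(3,4)≠  → 3/5 unlike.
Row 3: A(3,3)–A(3,4)= A(3,3)–A(4,3)=  → 0/2 unlike.
Row 4: A(4,2)–A(4,3)= A(4,3)–B(5,3)≠ A(4,5)–B(5,5)≠  → 2/3 unlike.
Row 5: B(5,3)–A(5,4)≠ A(5,4)–B(5,5)≠  → 2/2 unlike.
Total adjacent occupied pairs: 13; unlike-type pairs: 7.

7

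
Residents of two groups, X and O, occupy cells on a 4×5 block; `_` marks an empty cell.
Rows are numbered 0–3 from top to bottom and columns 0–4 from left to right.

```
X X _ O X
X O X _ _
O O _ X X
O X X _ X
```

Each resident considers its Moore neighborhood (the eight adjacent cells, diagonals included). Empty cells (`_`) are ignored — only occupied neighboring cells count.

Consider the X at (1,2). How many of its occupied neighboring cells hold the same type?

2

Occupied neighbors of (1,2): (0,1)=X, (0,3)=O, (1,1)=O, (2,1)=O, (2,3)=X.
Same type (X): 2 of 5.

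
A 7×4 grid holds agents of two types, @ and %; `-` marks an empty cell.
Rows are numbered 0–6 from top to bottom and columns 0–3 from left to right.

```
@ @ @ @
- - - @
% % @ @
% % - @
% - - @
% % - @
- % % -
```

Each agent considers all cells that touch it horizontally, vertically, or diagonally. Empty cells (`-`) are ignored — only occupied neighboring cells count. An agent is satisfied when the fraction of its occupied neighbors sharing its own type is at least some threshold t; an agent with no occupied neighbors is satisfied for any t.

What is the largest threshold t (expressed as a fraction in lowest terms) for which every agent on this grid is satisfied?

1/2

Row 0: (0,0)@ 1/1 · (0,1)@ 2/2 · (0,2)@ 3/3 · (0,3)@ 2/2
Row 1: (1,3)@ 4/4
Row 2: (2,0)% 3/3 · (2,1)% 3/4 · (2,2)@ 3/5 · (2,3)@ 3/3
Row 3: (3,0)% 4/4 · (3,1)% 4/5 · (3,3)@ 3/3
Row 4: (4,0)% 4/4 · (4,3)@ 2/2
Row 5: (5,0)% 3/3 · (5,1)% 4/4 · (5,3)@ 1/2
Row 6: (6,1)% 3/3 · (6,2)% 2/3
The smallest same-type fraction is 1/2 at (5,3), which reduces to 1/2. Any threshold above that leaves this agent unsatisfied.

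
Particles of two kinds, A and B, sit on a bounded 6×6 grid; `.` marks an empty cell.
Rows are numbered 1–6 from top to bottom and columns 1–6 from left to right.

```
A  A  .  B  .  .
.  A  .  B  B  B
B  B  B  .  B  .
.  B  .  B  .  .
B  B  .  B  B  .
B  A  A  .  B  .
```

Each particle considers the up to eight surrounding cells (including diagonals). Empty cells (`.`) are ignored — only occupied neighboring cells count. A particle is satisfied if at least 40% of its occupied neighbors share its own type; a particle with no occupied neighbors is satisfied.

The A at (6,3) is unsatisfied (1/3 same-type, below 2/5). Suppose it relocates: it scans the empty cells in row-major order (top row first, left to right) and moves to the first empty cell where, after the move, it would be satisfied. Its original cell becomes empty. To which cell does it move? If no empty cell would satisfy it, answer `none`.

(1,3)

Vacating (6,3). Empty cells in order:
  (1,3): 2/4 same-type → satisfied — stop here.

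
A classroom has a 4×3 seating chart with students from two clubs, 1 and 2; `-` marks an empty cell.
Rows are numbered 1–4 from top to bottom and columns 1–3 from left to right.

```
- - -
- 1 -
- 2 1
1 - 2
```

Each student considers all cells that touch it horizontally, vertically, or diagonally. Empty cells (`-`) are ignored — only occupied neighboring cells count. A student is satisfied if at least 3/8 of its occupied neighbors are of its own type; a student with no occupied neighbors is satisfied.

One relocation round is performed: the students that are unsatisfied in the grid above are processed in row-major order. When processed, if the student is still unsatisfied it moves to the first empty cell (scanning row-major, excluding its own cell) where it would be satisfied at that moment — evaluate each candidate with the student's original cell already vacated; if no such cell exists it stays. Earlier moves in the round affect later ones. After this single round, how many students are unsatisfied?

Initially unsatisfied (in order): (3,2), (3,3), (4,1).
  (3,2): no empty cell satisfies it; stays.
  (3,3) → (1,1).
  (4,1) → (1,2).
Resulting grid:
1 1 -
- 1 -
- 2 -
- - 2
All satisfied now.

0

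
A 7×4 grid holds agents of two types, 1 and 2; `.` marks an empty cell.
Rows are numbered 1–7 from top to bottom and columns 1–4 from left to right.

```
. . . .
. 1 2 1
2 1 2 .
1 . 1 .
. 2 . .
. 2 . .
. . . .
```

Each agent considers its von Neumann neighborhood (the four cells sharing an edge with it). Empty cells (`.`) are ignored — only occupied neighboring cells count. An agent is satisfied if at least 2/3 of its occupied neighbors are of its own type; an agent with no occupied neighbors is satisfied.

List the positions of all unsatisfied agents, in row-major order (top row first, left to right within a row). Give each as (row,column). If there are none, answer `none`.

(2,2), (2,3), (2,4), (3,1), (3,2), (3,3), (4,1), (4,3)

Row 2: (2,2)1 1/2 unhappy · (2,3)2 1/3 unhappy · (2,4)1 0/1 unhappy
Row 3: (3,1)2 0/2 unhappy · (3,2)1 1/3 unhappy · (3,3)2 1/3 unhappy
Row 4: (4,1)1 0/1 unhappy · (4,3)1 0/1 unhappy
Row 5: (5,2)2 1/1 ok
Row 6: (6,2)2 1/1 ok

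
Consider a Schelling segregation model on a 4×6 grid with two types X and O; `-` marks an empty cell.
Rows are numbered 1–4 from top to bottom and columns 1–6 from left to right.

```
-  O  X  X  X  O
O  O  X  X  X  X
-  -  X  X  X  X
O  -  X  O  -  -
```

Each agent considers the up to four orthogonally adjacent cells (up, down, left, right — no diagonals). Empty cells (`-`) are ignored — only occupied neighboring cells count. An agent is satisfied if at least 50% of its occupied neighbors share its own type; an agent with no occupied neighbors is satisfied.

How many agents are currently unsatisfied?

2

(1,2)O 1/2 ok
(1,3)X 2/3 ok
(1,4)X 3/3 ok
(1,5)X 2/3 ok
(1,6)O 0/2 unhappy
(2,1)O 1/1 ok
(2,2)O 2/3 ok
(2,3)X 3/4 ok
(2,4)X 4/4 ok
(2,5)X 4/4 ok
(2,6)X 2/3 ok
(3,3)X 3/3 ok
(3,4)X 3/4 ok
(3,5)X 3/3 ok
(3,6)X 2/2 ok
(4,1)O 0/0 ok
(4,3)X 1/2 ok
(4,4)O 0/2 unhappy
Unsatisfied: (1,6), (4,4) — 2 in total.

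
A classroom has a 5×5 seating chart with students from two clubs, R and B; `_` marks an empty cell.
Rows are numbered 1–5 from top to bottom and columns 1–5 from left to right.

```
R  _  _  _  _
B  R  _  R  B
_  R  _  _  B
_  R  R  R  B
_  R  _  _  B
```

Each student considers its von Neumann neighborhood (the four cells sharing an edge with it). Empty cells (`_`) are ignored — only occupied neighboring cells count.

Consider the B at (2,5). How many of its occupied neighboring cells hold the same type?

1

Occupied neighbors of (2,5): (3,5)=B, (2,4)=R.
Same type (B): 1 of 2.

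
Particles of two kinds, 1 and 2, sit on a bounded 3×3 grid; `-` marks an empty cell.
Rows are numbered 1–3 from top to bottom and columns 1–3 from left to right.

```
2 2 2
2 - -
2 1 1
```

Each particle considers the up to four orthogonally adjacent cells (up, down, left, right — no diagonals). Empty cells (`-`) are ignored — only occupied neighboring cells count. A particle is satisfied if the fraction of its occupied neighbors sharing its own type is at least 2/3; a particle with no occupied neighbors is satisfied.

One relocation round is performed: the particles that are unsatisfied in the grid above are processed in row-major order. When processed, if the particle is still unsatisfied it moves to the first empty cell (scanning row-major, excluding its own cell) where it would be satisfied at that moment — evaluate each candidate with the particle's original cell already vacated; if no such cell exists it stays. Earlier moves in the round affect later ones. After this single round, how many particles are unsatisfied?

Initially unsatisfied (in order): (3,1), (3,2).
  (3,1) → (2,2).
  (3,2): no empty cell satisfies it; stays.
Resulting grid:
2 2 2
2 2 -
- 1 1
Unsatisfied now: (3,2).

1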